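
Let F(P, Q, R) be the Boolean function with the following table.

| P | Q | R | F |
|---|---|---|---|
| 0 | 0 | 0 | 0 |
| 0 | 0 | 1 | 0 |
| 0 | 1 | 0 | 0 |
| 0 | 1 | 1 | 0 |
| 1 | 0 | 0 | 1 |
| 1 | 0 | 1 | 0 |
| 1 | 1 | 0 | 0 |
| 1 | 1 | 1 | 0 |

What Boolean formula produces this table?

F(P, Q, R) = (P & ~Q) & ~R

F is 1 on exactly one input, (1,0,0), whose minterm is P·¬Q·¬R. So F is just that conjunction.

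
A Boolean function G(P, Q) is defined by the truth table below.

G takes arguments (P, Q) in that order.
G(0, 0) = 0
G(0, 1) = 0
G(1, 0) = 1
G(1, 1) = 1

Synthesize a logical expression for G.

The output simply equals P.

G(P, Q) = P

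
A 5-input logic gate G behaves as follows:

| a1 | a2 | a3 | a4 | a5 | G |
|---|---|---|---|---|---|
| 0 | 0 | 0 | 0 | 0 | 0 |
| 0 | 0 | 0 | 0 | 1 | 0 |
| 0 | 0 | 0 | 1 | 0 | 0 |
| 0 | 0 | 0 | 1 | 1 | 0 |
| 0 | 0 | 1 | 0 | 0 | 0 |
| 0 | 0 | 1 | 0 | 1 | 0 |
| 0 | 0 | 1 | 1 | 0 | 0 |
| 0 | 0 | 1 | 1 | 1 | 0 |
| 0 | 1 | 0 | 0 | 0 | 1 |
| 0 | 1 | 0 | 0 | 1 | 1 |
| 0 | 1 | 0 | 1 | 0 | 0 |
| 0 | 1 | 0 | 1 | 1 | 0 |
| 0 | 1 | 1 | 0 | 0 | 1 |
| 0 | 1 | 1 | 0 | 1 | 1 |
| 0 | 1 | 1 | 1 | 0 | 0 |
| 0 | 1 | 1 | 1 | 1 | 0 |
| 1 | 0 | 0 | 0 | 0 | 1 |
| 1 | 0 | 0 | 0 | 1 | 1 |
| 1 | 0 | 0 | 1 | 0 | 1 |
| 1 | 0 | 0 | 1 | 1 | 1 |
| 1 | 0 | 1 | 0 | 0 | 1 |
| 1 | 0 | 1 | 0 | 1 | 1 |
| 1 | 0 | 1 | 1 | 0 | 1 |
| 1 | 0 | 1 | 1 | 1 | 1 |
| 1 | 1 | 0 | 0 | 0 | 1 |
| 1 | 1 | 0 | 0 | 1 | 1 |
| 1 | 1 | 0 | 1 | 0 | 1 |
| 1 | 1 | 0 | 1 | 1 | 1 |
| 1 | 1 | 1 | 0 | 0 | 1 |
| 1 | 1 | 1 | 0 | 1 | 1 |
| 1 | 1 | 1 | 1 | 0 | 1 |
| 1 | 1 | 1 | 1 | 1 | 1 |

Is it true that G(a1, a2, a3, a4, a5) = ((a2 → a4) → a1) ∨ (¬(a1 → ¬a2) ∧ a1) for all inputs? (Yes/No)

Check the formula against G row by row:
  a1=0, a2=0, a3=0, a4=0, a5=0: formula gives 0, G = 0 ✓
  a1=0, a2=0, a3=0, a4=0, a5=1: formula gives 0, G = 0 ✓
  a1=0, a2=0, a3=0, a4=1, a5=0: formula gives 0, G = 0 ✓
  a1=0, a2=0, a3=0, a4=1, a5=1: formula gives 0, G = 0 ✓
  …and likewise for the remaining 28 rows.
Every row agrees, so the formula is equivalent.

Yes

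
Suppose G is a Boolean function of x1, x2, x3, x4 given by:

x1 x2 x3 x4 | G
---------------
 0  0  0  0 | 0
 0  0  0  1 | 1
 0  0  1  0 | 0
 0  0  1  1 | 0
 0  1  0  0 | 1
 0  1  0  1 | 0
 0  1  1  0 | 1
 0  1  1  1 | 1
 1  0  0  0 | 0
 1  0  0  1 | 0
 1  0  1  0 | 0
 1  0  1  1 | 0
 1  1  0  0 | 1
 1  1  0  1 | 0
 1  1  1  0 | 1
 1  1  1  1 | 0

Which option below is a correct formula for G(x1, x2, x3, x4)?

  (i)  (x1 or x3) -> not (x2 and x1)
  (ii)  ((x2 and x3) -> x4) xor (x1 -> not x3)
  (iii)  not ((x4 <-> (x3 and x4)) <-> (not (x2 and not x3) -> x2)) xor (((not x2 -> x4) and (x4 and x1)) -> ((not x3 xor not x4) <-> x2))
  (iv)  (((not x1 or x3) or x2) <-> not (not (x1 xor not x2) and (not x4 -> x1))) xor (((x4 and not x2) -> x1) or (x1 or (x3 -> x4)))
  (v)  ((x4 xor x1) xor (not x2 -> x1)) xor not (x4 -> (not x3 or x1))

(i): at (0,0,0,0) it gives 1, but G = 0 — eliminated.
(ii): at (0,0,0,1) it gives 0, but G = 1 — eliminated.
(iv): at (0,0,0,1) it gives 0, but G = 1 — eliminated.
(v): at (1,0,0,1) it gives 1, but G = 0 — eliminated.
That leaves (iii). Evaluating it on every row reproduces the table of G exactly.

iii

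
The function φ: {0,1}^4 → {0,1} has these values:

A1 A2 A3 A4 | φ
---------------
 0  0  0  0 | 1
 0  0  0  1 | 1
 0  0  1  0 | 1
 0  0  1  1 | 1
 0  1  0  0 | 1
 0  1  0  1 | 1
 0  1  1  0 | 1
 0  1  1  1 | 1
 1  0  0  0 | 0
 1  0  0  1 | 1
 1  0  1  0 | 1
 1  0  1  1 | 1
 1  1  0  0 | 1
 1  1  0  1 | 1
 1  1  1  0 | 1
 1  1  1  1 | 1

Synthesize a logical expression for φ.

φ is 0 on exactly one input, (1,0,0,0), whose minterm is A1·¬A2·¬A3·¬A4. So φ is the negation of that single conjunction.

φ(A1, A2, A3, A4) = (((A1 · A2') · A3') · A4')'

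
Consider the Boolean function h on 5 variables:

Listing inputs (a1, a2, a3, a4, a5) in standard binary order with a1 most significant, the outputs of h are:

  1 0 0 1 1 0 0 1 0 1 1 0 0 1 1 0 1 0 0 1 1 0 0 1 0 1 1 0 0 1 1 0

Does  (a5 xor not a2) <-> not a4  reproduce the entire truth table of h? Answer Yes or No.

Test each input against both h and the formula:
  a1=0, a2=0, a3=0, a4=0, a5=0: formula gives 1, h = 1 ✓
  a1=0, a2=0, a3=0, a4=0, a5=1: formula gives 0, h = 0 ✓
  a1=0, a2=0, a3=0, a4=1, a5=0: formula gives 0, h = 0 ✓
  a1=0, a2=0, a3=0, a4=1, a5=1: formula gives 1, h = 1 ✓
  …and likewise for the remaining 28 rows.
All 32 rows match — the expression computes h exactly.

Yes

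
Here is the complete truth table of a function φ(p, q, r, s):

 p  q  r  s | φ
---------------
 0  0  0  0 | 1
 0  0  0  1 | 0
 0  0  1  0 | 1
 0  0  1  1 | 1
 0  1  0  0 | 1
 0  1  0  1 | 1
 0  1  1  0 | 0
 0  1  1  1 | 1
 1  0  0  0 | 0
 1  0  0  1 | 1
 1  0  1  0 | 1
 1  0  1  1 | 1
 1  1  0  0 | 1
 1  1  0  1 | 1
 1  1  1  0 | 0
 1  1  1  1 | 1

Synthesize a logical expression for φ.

The 0-rows are (0,0,0,1), (0,1,1,0), (1,0,0,0), (1,1,1,0). Take each as a conjunction (¬p·¬q·¬r·s, ¬p·q·r·¬s, p·¬q·¬r·¬s, p·q·r·¬s), form their disjunction, and complement — that gives a formula that is 1 everywhere φ is.

φ(p, q, r, s) = NOT ((((((NOT p AND NOT q) AND NOT r) AND s) OR (((NOT p AND q) AND r) AND NOT s)) OR (((p AND NOT q) AND NOT r) AND NOT s)) OR (((p AND q) AND r) AND NOT s))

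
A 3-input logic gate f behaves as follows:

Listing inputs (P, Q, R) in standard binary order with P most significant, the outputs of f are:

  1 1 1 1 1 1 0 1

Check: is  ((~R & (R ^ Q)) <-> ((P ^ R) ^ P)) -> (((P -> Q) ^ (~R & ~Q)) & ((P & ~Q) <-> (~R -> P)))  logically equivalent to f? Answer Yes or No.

Evaluate ((~R & (R ^ Q)) <-> ((P ^ R) ^ P)) -> (((P -> Q) ^ (~R & ~Q)) & ((P & ~Q) <-> (~R -> P))) on each row and compare to f:
  P=0, Q=0, R=0: formula gives 0, but f = 1 ✗
Row (0,0,0) is a counterexample, so the formula is not equivalent to f.

No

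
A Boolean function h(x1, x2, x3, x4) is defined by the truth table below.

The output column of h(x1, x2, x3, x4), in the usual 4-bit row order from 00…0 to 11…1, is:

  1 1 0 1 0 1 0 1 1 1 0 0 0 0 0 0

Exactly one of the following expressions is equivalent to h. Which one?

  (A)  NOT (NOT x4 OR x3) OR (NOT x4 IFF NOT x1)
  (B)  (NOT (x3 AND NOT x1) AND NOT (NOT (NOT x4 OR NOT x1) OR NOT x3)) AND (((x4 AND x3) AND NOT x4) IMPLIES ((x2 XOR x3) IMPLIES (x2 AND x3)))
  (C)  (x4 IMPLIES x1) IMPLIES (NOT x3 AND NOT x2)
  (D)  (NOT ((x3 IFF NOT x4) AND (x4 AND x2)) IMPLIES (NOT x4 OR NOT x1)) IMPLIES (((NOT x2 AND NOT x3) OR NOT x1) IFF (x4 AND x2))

(A) fails at (0,0,1,0): the formula yields 1, h is 0.
(B) fails at (0,0,0,0): the formula yields 0, h is 1.
(D) fails at (0,0,0,0): the formula yields 0, h is 1.
That leaves (C). Evaluating it on every row reproduces the table of h exactly.

C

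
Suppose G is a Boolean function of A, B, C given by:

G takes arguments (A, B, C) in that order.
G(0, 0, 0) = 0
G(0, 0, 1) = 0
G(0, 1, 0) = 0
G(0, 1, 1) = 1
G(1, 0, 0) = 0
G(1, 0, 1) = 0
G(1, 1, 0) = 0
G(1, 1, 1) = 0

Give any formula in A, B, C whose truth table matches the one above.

G(A, B, C) = (¬A ∧ B) ∧ C

Only row (0,1,1) gives 1. That row's minterm ¬A·B·C is G directly.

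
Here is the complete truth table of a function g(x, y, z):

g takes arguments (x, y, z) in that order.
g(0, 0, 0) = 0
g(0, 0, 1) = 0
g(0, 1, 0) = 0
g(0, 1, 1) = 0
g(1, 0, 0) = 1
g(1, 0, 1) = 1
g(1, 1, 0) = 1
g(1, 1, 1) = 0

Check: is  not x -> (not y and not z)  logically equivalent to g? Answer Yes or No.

No

Check the formula against g row by row:
  x=0, y=0, z=0: formula gives 1, but g = 0 ✗
Row (0,0,0) is a counterexample, so the formula is not equivalent to g.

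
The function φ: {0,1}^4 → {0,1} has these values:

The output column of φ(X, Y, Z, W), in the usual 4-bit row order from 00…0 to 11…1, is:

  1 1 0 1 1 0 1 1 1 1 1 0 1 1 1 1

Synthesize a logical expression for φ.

φ is 0 on only 3 rows — (0,0,1,0), (0,1,0,1), (1,0,1,1). Writing each as a minterm (¬X·¬Y·Z·¬W, ¬X·Y·¬Z·W, X·¬Y·Z·W) and OR-ing them characterizes exactly where φ=0, so φ is the negation of that disjunction.

φ(X, Y, Z, W) = (((((X' · Y') · Z) · W') + (((X' · Y) · Z') · W)) + (((X · Y') · Z) · W))'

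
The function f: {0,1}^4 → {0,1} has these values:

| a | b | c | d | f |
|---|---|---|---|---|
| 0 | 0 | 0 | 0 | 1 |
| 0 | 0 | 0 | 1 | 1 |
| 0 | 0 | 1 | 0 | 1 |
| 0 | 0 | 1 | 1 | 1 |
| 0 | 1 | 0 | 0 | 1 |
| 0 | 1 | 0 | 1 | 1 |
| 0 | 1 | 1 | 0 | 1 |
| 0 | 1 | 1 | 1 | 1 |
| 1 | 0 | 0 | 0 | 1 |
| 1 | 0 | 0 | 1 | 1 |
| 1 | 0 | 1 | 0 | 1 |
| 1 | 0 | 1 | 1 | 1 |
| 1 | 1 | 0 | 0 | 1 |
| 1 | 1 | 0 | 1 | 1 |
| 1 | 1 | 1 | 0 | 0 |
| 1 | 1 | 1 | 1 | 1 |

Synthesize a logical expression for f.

f(a, b, c, d) = (((a · b) · c) · d')'

Only row (1,1,1,0) gives 0. So f is 1 everywhere except there — the complement of the minterm a·b·c·¬d.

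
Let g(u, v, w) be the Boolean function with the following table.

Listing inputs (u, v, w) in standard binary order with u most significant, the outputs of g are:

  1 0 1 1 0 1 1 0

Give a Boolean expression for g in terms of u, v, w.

g is 0 on only 3 rows — (0,0,1), (1,0,0), (1,1,1). Writing each as a minterm (¬u·¬v·w, u·¬v·¬w, u·v·w) and OR-ing them characterizes exactly where g=0, so g is the negation of that disjunction.

g(u, v, w) = ((((u' · v') · w) + ((u · v') · w')) + ((u · v) · w))'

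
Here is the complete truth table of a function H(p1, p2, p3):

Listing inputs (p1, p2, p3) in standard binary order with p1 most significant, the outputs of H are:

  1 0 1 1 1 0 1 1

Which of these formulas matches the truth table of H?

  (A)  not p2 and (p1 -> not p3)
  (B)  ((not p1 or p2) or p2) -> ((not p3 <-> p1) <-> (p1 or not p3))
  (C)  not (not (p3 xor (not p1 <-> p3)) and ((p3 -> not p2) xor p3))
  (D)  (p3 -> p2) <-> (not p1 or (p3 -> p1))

(A) disagrees with H on (0,0,1) (formula → 1, table → 0); rule it out.
(B) disagrees with H on (0,0,0) (formula → 0, table → 1); rule it out.
(C) disagrees with H on (0,0,0) (formula → 0, table → 1); rule it out.
That leaves (D). Evaluating it on every row reproduces the table of H exactly.

D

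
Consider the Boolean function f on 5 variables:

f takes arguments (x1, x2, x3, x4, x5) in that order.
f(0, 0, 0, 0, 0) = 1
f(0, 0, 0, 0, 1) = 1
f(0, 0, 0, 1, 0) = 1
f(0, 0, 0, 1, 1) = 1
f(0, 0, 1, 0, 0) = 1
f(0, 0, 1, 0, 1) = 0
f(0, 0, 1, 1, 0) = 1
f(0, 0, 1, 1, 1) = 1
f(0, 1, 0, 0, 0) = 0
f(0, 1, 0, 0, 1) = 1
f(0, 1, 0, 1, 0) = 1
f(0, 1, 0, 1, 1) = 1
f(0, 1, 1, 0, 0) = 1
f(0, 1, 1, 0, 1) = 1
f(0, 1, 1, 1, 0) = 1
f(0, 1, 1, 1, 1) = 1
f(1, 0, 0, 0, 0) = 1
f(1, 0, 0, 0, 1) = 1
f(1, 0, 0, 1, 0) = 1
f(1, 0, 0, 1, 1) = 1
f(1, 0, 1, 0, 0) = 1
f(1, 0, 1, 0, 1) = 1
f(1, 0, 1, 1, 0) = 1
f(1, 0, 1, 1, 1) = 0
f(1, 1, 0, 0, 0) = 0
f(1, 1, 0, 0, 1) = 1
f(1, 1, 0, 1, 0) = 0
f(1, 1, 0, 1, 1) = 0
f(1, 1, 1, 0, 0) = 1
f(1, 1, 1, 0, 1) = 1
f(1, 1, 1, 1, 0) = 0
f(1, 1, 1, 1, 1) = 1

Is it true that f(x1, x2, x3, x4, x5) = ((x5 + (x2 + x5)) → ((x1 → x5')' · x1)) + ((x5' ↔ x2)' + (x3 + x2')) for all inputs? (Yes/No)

No

Test each input against both f and the formula:
  x1=0, x2=0, x3=0, x4=0, x5=0: formula gives 1, f = 1 ✓
  x1=0, x2=0, x3=0, x4=0, x5=1: formula gives 1, f = 1 ✓
  x1=0, x2=0, x3=0, x4=1, x5=0: formula gives 1, f = 1 ✓
  x1=0, x2=0, x3=0, x4=1, x5=1: formula gives 1, f = 1 ✓
  …
  x1=0, x2=0, x3=1, x4=0, x5=1: formula gives 1, but f = 0 ✗
Since they disagree at (0,0,1,0,1), the expression is not a correct formula for f.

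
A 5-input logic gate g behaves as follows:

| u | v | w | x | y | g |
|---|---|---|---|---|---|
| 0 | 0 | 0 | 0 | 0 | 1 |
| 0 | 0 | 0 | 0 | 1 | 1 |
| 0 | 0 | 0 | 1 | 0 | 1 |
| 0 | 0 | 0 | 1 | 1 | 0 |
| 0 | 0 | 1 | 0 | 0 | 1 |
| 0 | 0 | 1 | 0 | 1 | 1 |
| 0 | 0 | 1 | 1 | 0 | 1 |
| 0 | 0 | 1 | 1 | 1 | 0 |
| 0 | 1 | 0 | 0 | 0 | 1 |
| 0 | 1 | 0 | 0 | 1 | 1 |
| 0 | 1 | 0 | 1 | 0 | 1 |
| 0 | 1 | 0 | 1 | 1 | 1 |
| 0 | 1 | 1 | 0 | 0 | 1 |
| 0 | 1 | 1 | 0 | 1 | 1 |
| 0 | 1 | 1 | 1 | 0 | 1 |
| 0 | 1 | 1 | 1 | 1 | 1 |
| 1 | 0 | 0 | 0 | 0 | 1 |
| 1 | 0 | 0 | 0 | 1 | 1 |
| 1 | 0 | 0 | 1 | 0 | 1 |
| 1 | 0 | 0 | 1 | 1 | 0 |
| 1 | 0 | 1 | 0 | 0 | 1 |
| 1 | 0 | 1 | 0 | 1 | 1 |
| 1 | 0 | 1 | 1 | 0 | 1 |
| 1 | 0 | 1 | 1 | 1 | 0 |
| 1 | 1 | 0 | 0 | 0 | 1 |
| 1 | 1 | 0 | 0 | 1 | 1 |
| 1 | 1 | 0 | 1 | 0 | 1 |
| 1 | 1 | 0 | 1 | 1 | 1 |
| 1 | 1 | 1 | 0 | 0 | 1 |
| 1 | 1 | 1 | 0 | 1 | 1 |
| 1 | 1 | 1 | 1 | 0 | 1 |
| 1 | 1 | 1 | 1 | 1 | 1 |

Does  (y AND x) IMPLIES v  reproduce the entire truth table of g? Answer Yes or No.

Yes

Check the formula against g row by row:
  u=0, v=0, w=0, x=0, y=0: formula gives 1, g = 1 ✓
  u=0, v=0, w=0, x=0, y=1: formula gives 1, g = 1 ✓
  u=0, v=0, w=0, x=1, y=0: formula gives 1, g = 1 ✓
  u=0, v=0, w=0, x=1, y=1: formula gives 0, g = 0 ✓
  … (the remaining 28 rows also agree.)
Every row agrees, so the formula is equivalent.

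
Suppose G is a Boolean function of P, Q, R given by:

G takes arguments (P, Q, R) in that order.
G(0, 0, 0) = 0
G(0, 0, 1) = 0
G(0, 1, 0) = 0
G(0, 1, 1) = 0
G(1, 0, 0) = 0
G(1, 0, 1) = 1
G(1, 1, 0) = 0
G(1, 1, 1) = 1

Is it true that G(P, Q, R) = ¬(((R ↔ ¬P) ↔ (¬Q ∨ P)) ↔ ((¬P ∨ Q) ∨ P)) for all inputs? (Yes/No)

Check the formula against G row by row:
  P=0, Q=0, R=0: formula gives 1, but G = 0 ✗
A single disagreement suffices: at (0,0,0) they differ, so the formula does not compute G.

No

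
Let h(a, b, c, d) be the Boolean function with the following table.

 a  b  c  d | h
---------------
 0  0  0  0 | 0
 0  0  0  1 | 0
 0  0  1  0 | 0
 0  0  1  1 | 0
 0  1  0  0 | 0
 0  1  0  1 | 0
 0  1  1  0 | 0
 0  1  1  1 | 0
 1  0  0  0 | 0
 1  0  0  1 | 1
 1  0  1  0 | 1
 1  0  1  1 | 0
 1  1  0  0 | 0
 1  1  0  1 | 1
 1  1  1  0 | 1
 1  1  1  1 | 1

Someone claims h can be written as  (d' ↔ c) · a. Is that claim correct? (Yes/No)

Test each input against both h and the formula:
  a=0, b=0, c=0, d=0: formula gives 0, h = 0 ✓
  a=0, b=0, c=0, d=1: formula gives 0, h = 0 ✓
  a=0, b=0, c=1, d=0: formula gives 0, h = 0 ✓
  a=0, b=0, c=1, d=1: formula gives 0, h = 0 ✓
  …
  a=1, b=1, c=1, d=1: formula gives 0, but h = 1 ✗
A single disagreement suffices: at (1,1,1,1) they differ, so the formula does not compute h.

No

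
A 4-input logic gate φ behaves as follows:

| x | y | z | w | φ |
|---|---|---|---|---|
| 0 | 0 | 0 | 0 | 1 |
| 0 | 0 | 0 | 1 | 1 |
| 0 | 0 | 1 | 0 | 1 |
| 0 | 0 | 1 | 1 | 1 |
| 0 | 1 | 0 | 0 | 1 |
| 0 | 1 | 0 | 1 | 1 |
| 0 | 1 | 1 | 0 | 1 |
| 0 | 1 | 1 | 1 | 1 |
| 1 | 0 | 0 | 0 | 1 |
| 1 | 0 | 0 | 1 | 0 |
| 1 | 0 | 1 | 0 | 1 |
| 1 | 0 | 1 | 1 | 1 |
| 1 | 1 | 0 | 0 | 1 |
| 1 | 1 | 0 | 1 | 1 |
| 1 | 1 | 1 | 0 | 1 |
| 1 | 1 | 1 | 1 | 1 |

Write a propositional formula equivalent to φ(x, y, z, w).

φ is 0 on exactly one input, (1,0,0,1), whose minterm is x·¬y·¬z·w. So φ is the negation of that single conjunction.

φ(x, y, z, w) = NOT (((x AND NOT y) AND NOT z) AND w)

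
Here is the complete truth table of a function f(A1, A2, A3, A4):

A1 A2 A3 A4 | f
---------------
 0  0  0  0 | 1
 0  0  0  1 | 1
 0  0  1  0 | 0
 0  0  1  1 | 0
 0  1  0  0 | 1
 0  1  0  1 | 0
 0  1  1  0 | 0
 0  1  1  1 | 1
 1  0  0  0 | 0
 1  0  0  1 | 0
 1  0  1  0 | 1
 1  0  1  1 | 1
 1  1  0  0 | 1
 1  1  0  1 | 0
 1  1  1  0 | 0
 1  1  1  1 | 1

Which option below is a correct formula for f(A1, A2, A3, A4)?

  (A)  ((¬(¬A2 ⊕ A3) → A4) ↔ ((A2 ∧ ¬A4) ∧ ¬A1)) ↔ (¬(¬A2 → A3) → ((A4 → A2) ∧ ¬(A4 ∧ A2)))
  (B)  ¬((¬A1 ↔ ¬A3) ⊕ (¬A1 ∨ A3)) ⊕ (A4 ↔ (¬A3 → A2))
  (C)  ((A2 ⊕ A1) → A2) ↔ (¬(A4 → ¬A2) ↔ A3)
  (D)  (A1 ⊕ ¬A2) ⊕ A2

C

(A) fails at (0,0,0,0): the formula yields 0, f is 1.
(B) fails at (0,0,0,0): the formula yields 0, f is 1.
(D) fails at (0,0,1,0): the formula yields 1, f is 0.
Only (C) survives; checking it on all 16 rows confirms it matches f.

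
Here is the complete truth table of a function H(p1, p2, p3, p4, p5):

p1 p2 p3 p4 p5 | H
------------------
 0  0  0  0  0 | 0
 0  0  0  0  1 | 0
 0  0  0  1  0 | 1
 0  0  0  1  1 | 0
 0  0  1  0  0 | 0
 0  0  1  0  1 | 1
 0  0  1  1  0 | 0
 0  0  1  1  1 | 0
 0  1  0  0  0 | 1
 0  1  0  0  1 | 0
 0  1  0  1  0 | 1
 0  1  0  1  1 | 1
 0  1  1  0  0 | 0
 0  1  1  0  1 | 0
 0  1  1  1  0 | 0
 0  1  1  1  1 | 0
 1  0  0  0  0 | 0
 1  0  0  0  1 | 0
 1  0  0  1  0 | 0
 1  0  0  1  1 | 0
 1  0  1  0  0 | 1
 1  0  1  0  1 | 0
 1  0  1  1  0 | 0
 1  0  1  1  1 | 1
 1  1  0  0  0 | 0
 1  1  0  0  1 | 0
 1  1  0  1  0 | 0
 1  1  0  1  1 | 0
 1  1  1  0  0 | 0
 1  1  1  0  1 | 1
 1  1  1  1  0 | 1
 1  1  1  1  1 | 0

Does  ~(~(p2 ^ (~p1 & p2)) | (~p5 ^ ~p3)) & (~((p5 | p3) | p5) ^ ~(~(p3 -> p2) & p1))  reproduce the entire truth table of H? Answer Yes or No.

No

Evaluate ~(~(p2 ^ (~p1 & p2)) | (~p5 ^ ~p3)) & (~((p5 | p3) | p5) ^ ~(~(p3 -> p2) & p1)) on each row and compare to H:
  p1=0, p2=0, p3=0, p4=0, p5=0: formula gives 0, H = 0 ✓
  p1=0, p2=0, p3=0, p4=0, p5=1: formula gives 0, H = 0 ✓
  p1=0, p2=0, p3=0, p4=1, p5=0: formula gives 0, but H = 1 ✗
Row (0,0,0,1,0) is a counterexample, so the formula is not equivalent to H.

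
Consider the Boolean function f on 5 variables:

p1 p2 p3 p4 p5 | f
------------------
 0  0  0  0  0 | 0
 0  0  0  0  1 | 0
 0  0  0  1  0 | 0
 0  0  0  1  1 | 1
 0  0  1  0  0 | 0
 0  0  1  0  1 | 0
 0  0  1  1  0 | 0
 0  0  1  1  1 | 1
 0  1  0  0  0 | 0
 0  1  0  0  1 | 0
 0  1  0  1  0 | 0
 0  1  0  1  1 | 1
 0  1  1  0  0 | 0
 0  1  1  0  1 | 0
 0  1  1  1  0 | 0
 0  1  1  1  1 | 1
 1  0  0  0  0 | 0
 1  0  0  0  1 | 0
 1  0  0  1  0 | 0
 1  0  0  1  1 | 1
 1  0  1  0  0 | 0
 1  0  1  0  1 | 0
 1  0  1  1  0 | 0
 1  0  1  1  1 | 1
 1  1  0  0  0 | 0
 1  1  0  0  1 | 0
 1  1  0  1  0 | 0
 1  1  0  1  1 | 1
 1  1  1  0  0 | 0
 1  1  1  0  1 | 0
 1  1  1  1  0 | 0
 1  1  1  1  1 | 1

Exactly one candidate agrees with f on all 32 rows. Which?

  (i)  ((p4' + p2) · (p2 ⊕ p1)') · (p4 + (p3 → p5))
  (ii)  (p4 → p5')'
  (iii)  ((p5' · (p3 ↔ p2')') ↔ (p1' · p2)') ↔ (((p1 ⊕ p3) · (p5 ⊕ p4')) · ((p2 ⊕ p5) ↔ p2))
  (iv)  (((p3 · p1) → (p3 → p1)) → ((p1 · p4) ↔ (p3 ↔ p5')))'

ii

(i) fails at (0,0,0,0,0): the formula yields 1, f is 0.
(iii) fails at (0,0,0,0,1): the formula yields 1, f is 0.
(iv) fails at (0,0,0,0,1): the formula yields 1, f is 0.
(ii) is the remaining candidate, and it agrees with f on all 32 inputs.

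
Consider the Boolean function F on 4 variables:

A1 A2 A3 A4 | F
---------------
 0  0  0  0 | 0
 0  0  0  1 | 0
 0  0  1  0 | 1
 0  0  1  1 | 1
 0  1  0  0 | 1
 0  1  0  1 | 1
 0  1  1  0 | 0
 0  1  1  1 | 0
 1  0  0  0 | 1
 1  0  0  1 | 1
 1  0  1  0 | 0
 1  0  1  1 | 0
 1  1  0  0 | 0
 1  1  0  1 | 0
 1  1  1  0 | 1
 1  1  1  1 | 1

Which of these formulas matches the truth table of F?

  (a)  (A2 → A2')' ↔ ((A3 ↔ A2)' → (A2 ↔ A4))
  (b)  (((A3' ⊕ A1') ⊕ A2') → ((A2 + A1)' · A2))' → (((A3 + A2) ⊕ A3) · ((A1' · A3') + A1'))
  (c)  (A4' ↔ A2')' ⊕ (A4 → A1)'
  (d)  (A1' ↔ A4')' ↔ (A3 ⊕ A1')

b

(a) disagrees with F on (0,0,1,0) (formula → 0, table → 1); rule it out.
(c) disagrees with F on (0,0,1,0) (formula → 0, table → 1); rule it out.
(d) disagrees with F on (0,0,0,1) (formula → 1, table → 0); rule it out.
That leaves (b). Evaluating it on every row reproduces the table of F exactly.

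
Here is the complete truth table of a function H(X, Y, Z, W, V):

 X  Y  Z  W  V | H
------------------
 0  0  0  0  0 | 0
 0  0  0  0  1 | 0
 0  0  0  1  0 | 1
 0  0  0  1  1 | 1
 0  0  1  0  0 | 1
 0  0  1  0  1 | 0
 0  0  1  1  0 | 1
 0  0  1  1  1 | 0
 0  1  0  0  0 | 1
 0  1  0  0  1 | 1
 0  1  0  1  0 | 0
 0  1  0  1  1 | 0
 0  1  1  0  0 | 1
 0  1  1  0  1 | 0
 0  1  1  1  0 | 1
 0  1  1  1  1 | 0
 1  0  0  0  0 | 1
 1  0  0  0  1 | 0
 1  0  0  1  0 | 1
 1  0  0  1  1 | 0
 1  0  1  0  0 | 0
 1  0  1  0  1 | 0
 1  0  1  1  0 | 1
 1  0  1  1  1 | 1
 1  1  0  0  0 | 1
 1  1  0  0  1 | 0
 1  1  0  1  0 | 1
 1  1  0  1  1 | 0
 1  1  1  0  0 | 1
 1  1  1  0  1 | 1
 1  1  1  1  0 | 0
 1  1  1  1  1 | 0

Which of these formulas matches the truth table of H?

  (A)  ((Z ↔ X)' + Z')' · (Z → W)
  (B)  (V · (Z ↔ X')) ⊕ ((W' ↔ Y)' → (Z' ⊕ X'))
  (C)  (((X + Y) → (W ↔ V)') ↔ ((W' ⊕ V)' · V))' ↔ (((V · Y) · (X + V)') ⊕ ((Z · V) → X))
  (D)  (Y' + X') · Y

(A) disagrees with H on (0,0,0,1,0) (formula → 0, table → 1); rule it out.
(C) disagrees with H on (0,0,0,0,0) (formula → 1, table → 0); rule it out.
(D) disagrees with H on (0,0,0,1,0) (formula → 0, table → 1); rule it out.
That leaves (B). Evaluating it on every row reproduces the table of H exactly.

B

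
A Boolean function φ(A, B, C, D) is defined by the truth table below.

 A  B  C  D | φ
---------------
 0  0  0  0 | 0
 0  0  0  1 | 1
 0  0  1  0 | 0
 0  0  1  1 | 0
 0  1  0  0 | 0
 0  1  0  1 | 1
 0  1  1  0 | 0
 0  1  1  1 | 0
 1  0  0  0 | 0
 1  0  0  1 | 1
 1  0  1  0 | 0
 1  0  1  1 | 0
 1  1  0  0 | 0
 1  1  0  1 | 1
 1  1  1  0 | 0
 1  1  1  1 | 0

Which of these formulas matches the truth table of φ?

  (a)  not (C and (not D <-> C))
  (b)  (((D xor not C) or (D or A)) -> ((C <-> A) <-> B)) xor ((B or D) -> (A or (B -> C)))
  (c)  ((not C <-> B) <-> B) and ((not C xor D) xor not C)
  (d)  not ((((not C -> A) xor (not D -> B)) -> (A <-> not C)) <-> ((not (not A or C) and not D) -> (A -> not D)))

(a) fails at (0,0,0,0): the formula yields 1, φ is 0.
(b) fails at (0,0,0,0): the formula yields 1, φ is 0.
(d) fails at (0,1,0,0): the formula yields 1, φ is 0.
(c) is the remaining candidate, and it agrees with φ on all 16 inputs.

c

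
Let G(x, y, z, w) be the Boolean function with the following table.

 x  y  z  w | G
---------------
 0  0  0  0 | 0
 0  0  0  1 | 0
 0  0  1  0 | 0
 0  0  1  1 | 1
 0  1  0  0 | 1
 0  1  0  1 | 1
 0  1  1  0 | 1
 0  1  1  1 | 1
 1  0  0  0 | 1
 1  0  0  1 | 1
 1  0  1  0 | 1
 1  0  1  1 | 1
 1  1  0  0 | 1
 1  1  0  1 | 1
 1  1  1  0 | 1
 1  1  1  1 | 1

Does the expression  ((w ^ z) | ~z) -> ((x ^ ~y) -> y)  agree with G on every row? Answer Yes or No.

Yes

Test each input against both G and the formula:
  x=0, y=0, z=0, w=0: formula gives 0, G = 0 ✓
  x=0, y=0, z=0, w=1: formula gives 0, G = 0 ✓
  x=0, y=0, z=1, w=0: formula gives 0, G = 0 ✓
  x=0, y=0, z=1, w=1: formula gives 1, G = 1 ✓
  … (the remaining 12 rows also agree.)
Every row agrees, so the formula is equivalent.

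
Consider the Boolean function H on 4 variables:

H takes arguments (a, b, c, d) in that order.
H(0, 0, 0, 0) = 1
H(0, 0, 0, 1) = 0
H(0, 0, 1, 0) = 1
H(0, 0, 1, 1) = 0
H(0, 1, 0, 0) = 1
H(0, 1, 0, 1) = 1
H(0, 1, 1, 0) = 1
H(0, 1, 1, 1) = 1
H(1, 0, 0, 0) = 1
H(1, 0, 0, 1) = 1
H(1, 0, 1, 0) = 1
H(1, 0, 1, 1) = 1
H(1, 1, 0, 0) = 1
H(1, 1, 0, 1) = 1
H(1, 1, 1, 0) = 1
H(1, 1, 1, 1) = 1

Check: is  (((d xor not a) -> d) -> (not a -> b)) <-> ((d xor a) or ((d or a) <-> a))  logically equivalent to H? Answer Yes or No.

Yes

Check the formula against H row by row:
  a=0, b=0, c=0, d=0: formula gives 1, H = 1 ✓
  a=0, b=0, c=0, d=1: formula gives 0, H = 0 ✓
  a=0, b=0, c=1, d=0: formula gives 1, H = 1 ✓
  a=0, b=0, c=1, d=1: formula gives 0, H = 0 ✓
  …and likewise for the remaining 12 rows.
All 16 rows match — the expression computes H exactly.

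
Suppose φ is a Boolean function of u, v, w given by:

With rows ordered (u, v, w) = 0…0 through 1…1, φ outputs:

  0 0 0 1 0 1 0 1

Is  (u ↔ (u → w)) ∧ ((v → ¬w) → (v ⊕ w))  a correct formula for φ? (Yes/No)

Evaluate (u ↔ (u → w)) ∧ ((v → ¬w) → (v ⊕ w)) on each row and compare to φ:
  u=0, v=0, w=0: formula gives 0, φ = 0 ✓
  u=0, v=0, w=1: formula gives 0, φ = 0 ✓
  u=0, v=1, w=0: formula gives 0, φ = 0 ✓
  u=0, v=1, w=1: formula gives 0, but φ = 1 ✗
Since they disagree at (0,1,1), the expression is not a correct formula for φ.

No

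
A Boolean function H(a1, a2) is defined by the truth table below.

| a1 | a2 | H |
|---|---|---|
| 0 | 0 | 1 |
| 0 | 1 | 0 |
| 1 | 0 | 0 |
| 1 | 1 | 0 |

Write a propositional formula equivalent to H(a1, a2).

H(a1, a2) = ~(a1 | a2)

The output is 1 only when every input is 0 — NOR of all inputs.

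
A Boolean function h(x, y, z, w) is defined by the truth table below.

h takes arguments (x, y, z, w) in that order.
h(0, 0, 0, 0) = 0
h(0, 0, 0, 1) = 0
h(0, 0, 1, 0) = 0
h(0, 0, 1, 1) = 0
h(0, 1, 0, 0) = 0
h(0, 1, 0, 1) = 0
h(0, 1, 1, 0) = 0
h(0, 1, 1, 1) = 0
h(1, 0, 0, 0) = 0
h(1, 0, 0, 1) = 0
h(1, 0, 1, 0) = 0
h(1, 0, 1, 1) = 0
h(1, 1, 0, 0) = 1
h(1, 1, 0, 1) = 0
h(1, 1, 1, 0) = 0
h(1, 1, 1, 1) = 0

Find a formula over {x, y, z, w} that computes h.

h(x, y, z, w) = ((x · y) · z') · w'

h is 1 on exactly one input, (1,1,0,0), whose minterm is x·y·¬z·¬w. So h is just that conjunction.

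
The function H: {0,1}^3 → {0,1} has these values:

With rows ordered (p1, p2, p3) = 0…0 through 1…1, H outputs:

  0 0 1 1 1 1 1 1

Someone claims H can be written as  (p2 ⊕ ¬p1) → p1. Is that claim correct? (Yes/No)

Yes

Evaluate (p2 ⊕ ¬p1) → p1 on each row and compare to H:
  p1=0, p2=0, p3=0: formula gives 0, H = 0 ✓
  p1=0, p2=0, p3=1: formula gives 0, H = 0 ✓
  p1=0, p2=1, p3=0: formula gives 1, H = 1 ✓
  p1=0, p2=1, p3=1: formula gives 1, H = 1 ✓
  p1=1, p2=0, p3=0: formula gives 1, H = 1 ✓
  …and likewise for the remaining 3 rows.
All 8 rows match — the expression computes H exactly.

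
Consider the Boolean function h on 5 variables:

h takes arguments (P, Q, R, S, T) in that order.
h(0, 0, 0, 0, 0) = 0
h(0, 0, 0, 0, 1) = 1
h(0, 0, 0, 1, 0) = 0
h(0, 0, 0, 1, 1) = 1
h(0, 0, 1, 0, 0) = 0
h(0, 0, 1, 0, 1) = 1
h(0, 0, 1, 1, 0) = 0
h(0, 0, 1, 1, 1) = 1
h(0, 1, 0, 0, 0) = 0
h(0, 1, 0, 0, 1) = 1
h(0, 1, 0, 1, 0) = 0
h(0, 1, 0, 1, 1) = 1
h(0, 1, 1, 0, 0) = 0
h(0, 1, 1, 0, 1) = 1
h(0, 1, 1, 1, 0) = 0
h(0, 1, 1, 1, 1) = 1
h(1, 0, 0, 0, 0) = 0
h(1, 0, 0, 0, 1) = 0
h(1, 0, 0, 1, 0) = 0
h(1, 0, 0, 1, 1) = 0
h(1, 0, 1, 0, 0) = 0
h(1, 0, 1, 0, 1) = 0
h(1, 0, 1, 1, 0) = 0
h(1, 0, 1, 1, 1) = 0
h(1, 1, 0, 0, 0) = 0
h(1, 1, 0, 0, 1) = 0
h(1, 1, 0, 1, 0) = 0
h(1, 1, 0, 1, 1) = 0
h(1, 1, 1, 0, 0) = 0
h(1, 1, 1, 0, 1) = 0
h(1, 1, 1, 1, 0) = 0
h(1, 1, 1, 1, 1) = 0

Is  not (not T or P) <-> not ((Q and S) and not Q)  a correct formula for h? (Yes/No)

Test each input against both h and the formula:
  P=0, Q=0, R=0, S=0, T=0: formula gives 0, h = 0 ✓
  P=0, Q=0, R=0, S=0, T=1: formula gives 1, h = 1 ✓
  P=0, Q=0, R=0, S=1, T=0: formula gives 0, h = 0 ✓
  P=0, Q=0, R=0, S=1, T=1: formula gives 1, h = 1 ✓
  …and likewise for the remaining 28 rows.
All 32 rows match — the expression computes h exactly.

Yes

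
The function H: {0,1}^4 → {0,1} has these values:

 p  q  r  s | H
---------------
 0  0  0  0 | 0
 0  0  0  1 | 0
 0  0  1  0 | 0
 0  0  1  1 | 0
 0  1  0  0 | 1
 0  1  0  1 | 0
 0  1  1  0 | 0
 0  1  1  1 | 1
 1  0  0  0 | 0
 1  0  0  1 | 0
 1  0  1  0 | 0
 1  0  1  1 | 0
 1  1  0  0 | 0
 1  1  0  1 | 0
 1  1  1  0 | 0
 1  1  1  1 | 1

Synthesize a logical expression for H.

The 1-rows are (0,1,0,0), (0,1,1,1), (1,1,1,1). Each contributes one minterm — ¬p·q·¬r·¬s; ¬p·q·r·s; p·q·r·s — and their disjunction is a sum-of-products form of H.

H(p, q, r, s) = ((((~p & q) & ~r) & ~s) | (((~p & q) & r) & s)) | (((p & q) & r) & s)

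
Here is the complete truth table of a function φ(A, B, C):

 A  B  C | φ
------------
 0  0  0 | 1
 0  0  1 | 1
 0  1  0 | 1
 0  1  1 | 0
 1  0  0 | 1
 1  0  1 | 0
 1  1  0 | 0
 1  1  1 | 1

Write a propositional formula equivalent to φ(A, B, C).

φ(A, B, C) = NOT ((((NOT A AND B) AND C) OR ((A AND NOT B) AND C)) OR ((A AND B) AND NOT C))

There are just 3 zero rows: (0,1,1), (1,0,1), (1,1,0). Their minterms are ¬A·B·C, A·¬B·C, A·B·¬C; the OR of those covers precisely the 0-outputs, and negating it yields φ.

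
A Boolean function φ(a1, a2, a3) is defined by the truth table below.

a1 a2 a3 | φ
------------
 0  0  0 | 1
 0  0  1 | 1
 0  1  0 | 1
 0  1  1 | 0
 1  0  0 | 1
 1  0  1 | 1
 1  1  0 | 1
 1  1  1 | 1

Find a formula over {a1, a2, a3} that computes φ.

φ(a1, a2, a3) = ((a1' · a2) · a3)'

φ is 0 on exactly one input, (0,1,1), whose minterm is ¬a1·a2·a3. So φ is the negation of that single conjunction.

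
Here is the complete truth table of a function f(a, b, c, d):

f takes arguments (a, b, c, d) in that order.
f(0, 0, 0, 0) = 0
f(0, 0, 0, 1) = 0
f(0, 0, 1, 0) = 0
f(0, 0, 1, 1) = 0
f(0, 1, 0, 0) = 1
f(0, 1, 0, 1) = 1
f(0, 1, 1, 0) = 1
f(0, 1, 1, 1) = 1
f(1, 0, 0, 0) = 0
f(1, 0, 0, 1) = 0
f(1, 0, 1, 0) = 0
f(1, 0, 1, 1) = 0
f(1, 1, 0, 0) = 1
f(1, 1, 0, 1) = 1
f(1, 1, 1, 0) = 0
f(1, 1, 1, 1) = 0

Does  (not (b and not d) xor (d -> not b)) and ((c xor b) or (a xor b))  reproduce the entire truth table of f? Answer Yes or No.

Test each input against both f and the formula:
  a=0, b=0, c=0, d=0: formula gives 0, f = 0 ✓
  a=0, b=0, c=0, d=1: formula gives 0, f = 0 ✓
  a=0, b=0, c=1, d=0: formula gives 0, f = 0 ✓
  a=0, b=0, c=1, d=1: formula gives 0, f = 0 ✓
  …and likewise for the remaining 12 rows.
All 16 rows match — the expression computes f exactly.

Yes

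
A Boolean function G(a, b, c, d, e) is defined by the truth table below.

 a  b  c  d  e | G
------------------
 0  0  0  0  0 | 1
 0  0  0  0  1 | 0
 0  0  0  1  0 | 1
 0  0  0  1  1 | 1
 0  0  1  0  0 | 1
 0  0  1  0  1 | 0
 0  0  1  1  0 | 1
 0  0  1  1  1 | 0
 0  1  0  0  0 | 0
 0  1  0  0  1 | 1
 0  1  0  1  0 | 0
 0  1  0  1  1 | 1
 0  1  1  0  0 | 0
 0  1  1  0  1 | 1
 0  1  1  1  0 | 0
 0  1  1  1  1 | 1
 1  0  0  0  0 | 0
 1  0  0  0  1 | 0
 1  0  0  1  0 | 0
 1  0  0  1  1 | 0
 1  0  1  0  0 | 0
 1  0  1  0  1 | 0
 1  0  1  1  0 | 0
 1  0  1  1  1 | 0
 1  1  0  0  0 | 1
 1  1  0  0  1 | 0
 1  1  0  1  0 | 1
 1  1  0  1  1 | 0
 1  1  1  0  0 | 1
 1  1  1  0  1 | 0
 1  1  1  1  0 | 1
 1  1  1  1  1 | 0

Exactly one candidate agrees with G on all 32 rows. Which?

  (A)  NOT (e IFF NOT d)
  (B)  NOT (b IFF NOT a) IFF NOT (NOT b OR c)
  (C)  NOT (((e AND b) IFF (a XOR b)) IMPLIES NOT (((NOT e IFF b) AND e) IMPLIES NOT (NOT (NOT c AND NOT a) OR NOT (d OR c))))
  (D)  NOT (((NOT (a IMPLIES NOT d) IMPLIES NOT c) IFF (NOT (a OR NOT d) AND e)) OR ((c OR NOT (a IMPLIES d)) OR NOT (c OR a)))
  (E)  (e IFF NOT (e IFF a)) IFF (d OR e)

(A): at (0,0,0,1,0) it gives 0, but G = 1 — eliminated.
(B): at (0,0,0,0,0) it gives 0, but G = 1 — eliminated.
(D): at (0,0,0,0,0) it gives 0, but G = 1 — eliminated.
(E): at (0,0,0,0,0) it gives 0, but G = 1 — eliminated.
That leaves (C). Evaluating it on every row reproduces the table of G exactly.

C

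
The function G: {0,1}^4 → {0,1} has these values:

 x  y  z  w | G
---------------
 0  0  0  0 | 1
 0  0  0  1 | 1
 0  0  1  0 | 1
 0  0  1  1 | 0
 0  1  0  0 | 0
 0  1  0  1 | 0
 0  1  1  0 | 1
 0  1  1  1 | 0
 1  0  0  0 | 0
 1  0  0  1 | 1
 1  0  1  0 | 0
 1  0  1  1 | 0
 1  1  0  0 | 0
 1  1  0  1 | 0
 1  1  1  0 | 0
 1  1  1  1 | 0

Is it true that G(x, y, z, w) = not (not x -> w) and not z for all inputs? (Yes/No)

No

Test each input against both G and the formula:
  x=0, y=0, z=0, w=0: formula gives 1, G = 1 ✓
  x=0, y=0, z=0, w=1: formula gives 0, but G = 1 ✗
A single disagreement suffices: at (0,0,0,1) they differ, so the formula does not compute G.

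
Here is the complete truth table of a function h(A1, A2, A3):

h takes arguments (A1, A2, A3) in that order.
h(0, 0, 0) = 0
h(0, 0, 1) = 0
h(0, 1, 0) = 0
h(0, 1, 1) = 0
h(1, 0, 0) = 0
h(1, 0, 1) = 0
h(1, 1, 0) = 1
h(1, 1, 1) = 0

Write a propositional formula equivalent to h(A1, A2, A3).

Only row (1,1,0) gives 1. That row's minterm A1·A2·¬A3 is h directly.

h(A1, A2, A3) = (A1 AND A2) AND NOT A3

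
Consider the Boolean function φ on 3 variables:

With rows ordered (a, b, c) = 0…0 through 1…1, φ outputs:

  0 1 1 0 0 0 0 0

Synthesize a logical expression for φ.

φ=1 on 2 inputs: (0,0,1), (0,1,0). Reading each as a conjunction of literals (¬a·¬b·c, ¬a·b·¬c) and taking the OR gives the canonical DNF.

φ(a, b, c) = ((a' · b') · c) + ((a' · b) · c')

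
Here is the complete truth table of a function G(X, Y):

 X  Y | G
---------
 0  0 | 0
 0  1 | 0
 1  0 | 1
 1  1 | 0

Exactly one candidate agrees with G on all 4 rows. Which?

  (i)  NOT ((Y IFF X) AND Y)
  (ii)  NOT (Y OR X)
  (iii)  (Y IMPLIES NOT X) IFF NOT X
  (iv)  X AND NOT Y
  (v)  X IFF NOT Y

(i) disagrees with G on (0,0) (formula → 1, table → 0); rule it out.
(ii) disagrees with G on (0,0) (formula → 1, table → 0); rule it out.
(iii) disagrees with G on (0,0) (formula → 1, table → 0); rule it out.
(v) disagrees with G on (0,1) (formula → 1, table → 0); rule it out.
Only (iv) survives; checking it on all 4 rows confirms it matches G.

iv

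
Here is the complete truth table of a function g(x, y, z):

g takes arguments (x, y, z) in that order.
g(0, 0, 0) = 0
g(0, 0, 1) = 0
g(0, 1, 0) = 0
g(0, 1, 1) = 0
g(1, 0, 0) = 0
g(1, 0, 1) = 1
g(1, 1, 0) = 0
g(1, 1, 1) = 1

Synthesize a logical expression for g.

g=1 on 2 inputs: (1,0,1), (1,1,1). Reading each as a conjunction of literals (x·¬y·z, x·y·z) and taking the OR gives the canonical DNF.

g(x, y, z) = ((x & ~y) & z) | ((x & y) & z)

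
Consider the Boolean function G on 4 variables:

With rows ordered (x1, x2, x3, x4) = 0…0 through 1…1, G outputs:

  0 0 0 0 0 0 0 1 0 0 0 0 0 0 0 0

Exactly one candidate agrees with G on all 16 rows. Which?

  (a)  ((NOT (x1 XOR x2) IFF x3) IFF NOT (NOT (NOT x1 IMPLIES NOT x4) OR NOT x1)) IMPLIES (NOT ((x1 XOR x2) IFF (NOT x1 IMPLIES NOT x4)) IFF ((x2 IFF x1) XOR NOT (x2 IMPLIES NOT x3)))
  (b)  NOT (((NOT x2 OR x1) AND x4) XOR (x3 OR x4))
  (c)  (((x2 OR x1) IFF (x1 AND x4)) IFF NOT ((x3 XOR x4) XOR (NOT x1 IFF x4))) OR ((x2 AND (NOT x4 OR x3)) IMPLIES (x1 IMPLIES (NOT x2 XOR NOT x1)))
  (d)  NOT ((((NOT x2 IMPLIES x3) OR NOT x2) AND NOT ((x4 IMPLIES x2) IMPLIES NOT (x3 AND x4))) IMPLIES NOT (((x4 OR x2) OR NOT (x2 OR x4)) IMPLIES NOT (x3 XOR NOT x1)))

d

(a): at (0,0,0,0) it gives 1, but G = 0 — eliminated.
(b): at (0,0,0,0) it gives 1, but G = 0 — eliminated.
(c): at (0,0,0,0) it gives 1, but G = 0 — eliminated.
(d) is the remaining candidate, and it agrees with G on all 16 inputs.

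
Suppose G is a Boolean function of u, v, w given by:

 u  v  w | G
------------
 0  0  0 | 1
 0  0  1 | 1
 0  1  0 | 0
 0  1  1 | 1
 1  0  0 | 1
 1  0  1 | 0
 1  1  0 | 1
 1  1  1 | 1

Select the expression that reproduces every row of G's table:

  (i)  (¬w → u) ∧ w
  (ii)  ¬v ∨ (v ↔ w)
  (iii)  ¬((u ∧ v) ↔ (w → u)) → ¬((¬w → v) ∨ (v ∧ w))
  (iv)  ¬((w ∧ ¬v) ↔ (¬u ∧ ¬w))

iii

(i): at (0,0,0) it gives 0, but G = 1 — eliminated.
(ii): at (1,0,1) it gives 1, but G = 0 — eliminated.
(iv): at (0,1,0) it gives 1, but G = 0 — eliminated.
(iii) is the remaining candidate, and it agrees with G on all 8 inputs.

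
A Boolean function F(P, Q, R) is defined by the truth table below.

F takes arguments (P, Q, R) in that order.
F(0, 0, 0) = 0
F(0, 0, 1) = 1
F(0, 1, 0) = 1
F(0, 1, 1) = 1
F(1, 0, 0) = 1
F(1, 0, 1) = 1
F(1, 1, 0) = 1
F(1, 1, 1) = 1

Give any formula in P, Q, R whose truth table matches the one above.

F(P, Q, R) = (P OR Q) OR R

The output is 1 whenever at least one input is 1 — the OR of all inputs.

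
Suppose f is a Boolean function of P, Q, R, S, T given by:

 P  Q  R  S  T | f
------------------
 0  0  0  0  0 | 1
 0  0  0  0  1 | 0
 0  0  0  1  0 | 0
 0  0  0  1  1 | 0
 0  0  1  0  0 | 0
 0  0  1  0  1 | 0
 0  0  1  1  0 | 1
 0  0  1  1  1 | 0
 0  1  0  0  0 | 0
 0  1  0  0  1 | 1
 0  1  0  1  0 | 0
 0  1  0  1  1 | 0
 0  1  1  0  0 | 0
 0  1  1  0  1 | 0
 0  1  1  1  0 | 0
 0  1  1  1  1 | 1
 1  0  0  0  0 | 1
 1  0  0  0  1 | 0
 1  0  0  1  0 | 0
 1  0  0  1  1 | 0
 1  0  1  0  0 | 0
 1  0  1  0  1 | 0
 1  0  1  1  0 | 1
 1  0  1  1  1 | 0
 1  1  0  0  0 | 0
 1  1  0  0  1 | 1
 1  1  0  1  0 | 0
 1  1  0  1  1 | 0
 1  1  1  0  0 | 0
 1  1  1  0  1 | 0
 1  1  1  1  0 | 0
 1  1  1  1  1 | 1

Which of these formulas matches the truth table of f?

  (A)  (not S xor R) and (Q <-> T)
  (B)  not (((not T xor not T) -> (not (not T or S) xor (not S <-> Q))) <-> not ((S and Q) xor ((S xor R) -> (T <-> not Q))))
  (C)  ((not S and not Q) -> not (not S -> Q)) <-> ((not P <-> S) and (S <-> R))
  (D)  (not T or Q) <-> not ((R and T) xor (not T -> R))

A

(B): at (0,0,0,0,1) it gives 1, but f = 0 — eliminated.
(C): at (0,0,0,0,0) it gives 0, but f = 1 — eliminated.
(D): at (0,0,0,0,1) it gives 1, but f = 0 — eliminated.
(A) is the remaining candidate, and it agrees with f on all 32 inputs.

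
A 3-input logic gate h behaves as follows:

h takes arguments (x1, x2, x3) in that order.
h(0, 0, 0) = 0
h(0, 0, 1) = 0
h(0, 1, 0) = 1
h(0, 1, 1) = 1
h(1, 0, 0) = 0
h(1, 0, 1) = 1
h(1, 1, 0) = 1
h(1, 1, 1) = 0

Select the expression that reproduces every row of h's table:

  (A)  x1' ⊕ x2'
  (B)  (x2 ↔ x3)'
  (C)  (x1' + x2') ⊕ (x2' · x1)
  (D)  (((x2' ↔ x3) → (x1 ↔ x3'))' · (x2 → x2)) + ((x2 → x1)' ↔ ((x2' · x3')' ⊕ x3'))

D

(A) disagrees with h on (1,0,0) (formula → 1, table → 0); rule it out.
(B) disagrees with h on (0,0,1) (formula → 1, table → 0); rule it out.
(C) disagrees with h on (0,0,0) (formula → 1, table → 0); rule it out.
Only (D) survives; checking it on all 8 rows confirms it matches h.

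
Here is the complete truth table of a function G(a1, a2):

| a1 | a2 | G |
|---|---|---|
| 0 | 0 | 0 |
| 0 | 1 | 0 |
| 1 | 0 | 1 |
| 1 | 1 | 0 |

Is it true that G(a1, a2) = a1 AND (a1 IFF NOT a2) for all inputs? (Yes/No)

Test each input against both G and the formula:
  a1=0, a2=0: formula gives 0, G = 0 ✓
  a1=0, a2=1: formula gives 0, G = 0 ✓
  a1=1, a2=0: formula gives 1, G = 1 ✓
  a1=1, a2=1: formula gives 0, G = 0 ✓
All 4 rows match — the expression computes G exactly.

Yes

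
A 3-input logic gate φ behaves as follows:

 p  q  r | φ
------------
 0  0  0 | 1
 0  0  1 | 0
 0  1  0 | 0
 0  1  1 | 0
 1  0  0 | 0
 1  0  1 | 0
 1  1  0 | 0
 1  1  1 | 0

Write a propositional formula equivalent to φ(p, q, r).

The output is 1 only when every input is 0 — NOR of all inputs.

φ(p, q, r) = ¬((p ∨ q) ∨ r)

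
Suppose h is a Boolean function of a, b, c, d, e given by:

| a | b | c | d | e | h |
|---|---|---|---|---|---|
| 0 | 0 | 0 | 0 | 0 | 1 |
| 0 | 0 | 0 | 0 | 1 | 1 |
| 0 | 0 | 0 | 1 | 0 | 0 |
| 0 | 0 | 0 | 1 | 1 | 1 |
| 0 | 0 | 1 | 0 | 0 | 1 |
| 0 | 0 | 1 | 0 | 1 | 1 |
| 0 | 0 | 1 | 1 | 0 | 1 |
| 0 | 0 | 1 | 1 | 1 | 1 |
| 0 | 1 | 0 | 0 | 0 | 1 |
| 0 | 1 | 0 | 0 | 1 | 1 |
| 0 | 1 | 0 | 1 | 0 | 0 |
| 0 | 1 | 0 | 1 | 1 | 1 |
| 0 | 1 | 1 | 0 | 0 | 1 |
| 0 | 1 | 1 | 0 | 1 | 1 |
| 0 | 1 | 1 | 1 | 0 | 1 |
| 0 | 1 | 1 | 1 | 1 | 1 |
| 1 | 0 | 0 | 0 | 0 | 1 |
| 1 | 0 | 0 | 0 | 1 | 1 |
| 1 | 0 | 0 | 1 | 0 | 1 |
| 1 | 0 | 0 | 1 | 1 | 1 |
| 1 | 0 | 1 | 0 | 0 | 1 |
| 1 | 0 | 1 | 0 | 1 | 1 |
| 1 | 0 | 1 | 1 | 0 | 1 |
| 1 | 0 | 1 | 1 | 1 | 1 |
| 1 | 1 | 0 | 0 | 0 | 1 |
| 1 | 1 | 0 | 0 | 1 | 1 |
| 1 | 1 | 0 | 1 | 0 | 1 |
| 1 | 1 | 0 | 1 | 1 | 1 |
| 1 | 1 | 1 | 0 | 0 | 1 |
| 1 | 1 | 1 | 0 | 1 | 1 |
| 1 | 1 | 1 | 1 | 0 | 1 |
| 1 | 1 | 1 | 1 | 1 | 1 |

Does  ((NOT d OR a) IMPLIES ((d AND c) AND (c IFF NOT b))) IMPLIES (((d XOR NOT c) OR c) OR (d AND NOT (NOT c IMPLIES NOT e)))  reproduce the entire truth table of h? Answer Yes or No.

Yes

Test each input against both h and the formula:
  a=0, b=0, c=0, d=0, e=0: formula gives 1, h = 1 ✓
  a=0, b=0, c=0, d=0, e=1: formula gives 1, h = 1 ✓
  a=0, b=0, c=0, d=1, e=0: formula gives 0, h = 0 ✓
  a=0, b=0, c=0, d=1, e=1: formula gives 1, h = 1 ✓
  …and likewise for the remaining 28 rows.
No disagreement on any input; they are logically equivalent.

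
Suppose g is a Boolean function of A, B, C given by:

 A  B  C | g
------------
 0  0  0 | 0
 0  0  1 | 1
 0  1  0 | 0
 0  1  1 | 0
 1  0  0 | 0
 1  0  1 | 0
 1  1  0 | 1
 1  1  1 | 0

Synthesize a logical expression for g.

g(A, B, C) = ((A' · B') · C) + ((A · B) · C')

Collect the rows where g=1 — (0,0,1), (1,1,0) — and write one minterm per row: ¬A·¬B·C, A·B·¬C. Their union (logical OR) reproduces the table exactly.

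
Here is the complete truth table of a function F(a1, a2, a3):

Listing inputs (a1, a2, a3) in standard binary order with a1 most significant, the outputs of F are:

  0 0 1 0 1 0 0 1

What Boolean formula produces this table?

Collect the rows where F=1 — (0,1,0), (1,0,0), (1,1,1) — and write one minterm per row: ¬a1·a2·¬a3, a1·¬a2·¬a3, a1·a2·a3. Their union (logical OR) reproduces the table exactly.

F(a1, a2, a3) = (((NOT a1 AND a2) AND NOT a3) OR ((a1 AND NOT a2) AND NOT a3)) OR ((a1 AND a2) AND a3)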